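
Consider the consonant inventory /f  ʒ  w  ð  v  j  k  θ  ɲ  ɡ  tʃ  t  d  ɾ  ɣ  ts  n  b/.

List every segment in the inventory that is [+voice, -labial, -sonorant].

ʒ, ð, ɡ, d, ɣ

Checking each segment against [+voice], [-labial], [-sonorant]: /ʒ/ (voiced postalveolar fricative), /ð/ (voiced dental fricative), /ɡ/ (voiced velar stop), /d/ (voiced alveolar stop), /ɣ/ (voiced velar fricative) satisfy every feature; every other segment in the inventory fails at least one.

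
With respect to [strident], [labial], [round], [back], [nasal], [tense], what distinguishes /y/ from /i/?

[labial], [round]

/y/ (high front rounded tense vowel) and /i/ (high front unrounded tense vowel) agree on [-strident], [-back], [-nasal], [+tense]. They differ on [labial] (/y/ [+], /i/ [-]), [round] (/y/ [+], /i/ [-]).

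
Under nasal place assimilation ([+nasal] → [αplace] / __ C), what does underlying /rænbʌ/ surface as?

In /rænbʌ/, the nasal /n/ precedes /b/, which is [+labial]. The nasal assimilates in place, becoming the [+labial] nasal /m/. The surface form is [ræmbʌ].

[ræmbʌ]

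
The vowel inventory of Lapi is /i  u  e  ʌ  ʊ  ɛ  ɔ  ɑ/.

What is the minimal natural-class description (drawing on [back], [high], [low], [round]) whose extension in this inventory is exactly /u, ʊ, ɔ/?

[+round]

/u, ʊ, ɔ/ are exactly the [+round] segments in the inventory, so a single feature suffices.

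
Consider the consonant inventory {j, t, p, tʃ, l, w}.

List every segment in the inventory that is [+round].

w

The feature [round] marks segments produced with lip rounding. In this inventory /w/ has that property, so it is [+round]; /j, t, p, tʃ, l/ are [−round].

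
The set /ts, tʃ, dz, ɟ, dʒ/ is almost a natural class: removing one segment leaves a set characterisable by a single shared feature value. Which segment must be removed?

[delayed release] (equivalently [strident], [dorsal]) groups all but one: /dz, ts, dʒ, tʃ/ share [+delayed release] while /ɟ/ (voiced palatal stop) alone is [−delayed release]. Removing any other segment would not leave a single-feature class that excludes it.

ɟ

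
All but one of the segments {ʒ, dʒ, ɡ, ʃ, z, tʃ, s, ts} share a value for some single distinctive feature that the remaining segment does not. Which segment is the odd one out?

[strident] (equivalently [coronal], [dorsal]) groups all but one: /ʃ, tʃ, ts, s, dʒ, ʒ, z/ share [+strident] while /ɡ/ (voiced velar stop) alone is [−strident]. Removing any other segment would not leave a single-feature class that excludes it.

ɡ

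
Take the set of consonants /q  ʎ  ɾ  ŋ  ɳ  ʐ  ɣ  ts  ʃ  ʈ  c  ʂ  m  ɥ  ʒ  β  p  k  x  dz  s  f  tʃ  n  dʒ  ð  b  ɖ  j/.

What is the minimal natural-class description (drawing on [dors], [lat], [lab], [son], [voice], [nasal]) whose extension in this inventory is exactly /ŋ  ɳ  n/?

/ŋ, ɳ, n/ are all [+nasal], [−labial], and no other segment in the inventory matches both values. Dropping any one of them over-generates: [−labial] alone would also admit /q, ʎ, ɾ, ʐ, …/; [+nasal] alone would also admit /m/. No other single listed feature picks out exactly this set either, so fewer than two features will not do.

[+nasal, −lab]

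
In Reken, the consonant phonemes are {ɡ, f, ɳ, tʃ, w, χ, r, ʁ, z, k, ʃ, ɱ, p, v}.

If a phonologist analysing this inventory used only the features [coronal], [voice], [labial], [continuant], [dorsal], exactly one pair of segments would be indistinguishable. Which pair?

z, r

Both /z/ and /r/ are [+coronal], [+voice], [−labial], [+continuant], [−dorsal]. Since the list omits [sonorant] and [strident] — which do distinguish the voiced alveolar fricative from the alveolar trill — this pair collapses; all other pairs remain distinct.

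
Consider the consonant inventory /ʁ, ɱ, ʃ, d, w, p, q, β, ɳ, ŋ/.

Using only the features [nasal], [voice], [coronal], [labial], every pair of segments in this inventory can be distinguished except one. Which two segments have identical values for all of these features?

On the given features, /β/ and /w/ have an identical profile: [−nasal], [+voice], [−coronal], [+labial]. No other two segments in the inventory coincide on all 4 features. (They do differ in [sonorant], [round] and [dorsal], which are not among the given features.)

β, w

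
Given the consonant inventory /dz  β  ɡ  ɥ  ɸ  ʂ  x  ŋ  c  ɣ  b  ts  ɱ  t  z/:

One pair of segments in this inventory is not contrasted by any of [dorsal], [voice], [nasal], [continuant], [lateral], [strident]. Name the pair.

ɥ, ɣ

On the given features, /ɥ/ and /ɣ/ have an identical profile: [+dorsal], [+voice], [-nasal], [+continuant], [-lateral], [-strident]. No other two segments in the inventory coincide on all 6 features. (They do differ in [sonorant], [labial], [round] and [back], which are not among the given features.)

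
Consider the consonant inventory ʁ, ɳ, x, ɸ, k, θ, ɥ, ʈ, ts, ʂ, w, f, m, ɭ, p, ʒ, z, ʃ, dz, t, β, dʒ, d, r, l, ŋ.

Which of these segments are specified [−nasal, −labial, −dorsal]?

θ, ʈ, ts, ʂ, ɭ, ʒ, z, ʃ, dz, t, dʒ, d, r, l

First, the [−nasal] segments are /ʁ, x, ɸ, k, θ, ɥ, ʈ, ts, ʂ, w, f, ɭ, p, ʒ, z, ʃ, dz, t, β, dʒ, d, r, l/.
Within that set, [−labial] gives /ʁ, x, k, θ, ʈ, ts, ʂ, ɭ, ʒ, z, ʃ, dz, t, dʒ, d, r, l/.
Then [−dorsal] leaves /θ, ʈ, ts, ʂ, ɭ, ʒ, z, ʃ, dz, t, dʒ, d, r, l/.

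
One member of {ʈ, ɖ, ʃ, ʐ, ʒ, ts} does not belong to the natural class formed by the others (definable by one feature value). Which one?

ts

/ʒ, ʐ, ɖ, ʃ, ʈ/ are all [-anterior], but /ts/ (voiceless alveolar affricate) is [+anterior]. No other single segment can be removed to leave a set sharing one feature value that the removed segment lacks, so /ts/ is the odd one out.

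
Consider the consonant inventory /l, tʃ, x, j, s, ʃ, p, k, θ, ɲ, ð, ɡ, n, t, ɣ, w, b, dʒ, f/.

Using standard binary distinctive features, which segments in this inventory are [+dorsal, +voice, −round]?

j, ɲ, ɡ, ɣ

Among the inventory, the [+dorsal] segments are /x, j, k, ɲ, ɡ, ɣ, w/.
Then [+voice] gives /j, ɲ, ɡ, ɣ, w/.
Then [−round] leaves /j, ɲ, ɡ, ɣ/.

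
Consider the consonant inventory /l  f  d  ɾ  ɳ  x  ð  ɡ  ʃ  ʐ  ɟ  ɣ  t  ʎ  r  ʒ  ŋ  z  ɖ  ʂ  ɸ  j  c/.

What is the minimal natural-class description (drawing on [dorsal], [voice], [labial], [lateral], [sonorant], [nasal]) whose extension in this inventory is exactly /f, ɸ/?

/f, ɸ/ are exactly the [+labial] segments in the inventory, so a single feature suffices.

[+labial]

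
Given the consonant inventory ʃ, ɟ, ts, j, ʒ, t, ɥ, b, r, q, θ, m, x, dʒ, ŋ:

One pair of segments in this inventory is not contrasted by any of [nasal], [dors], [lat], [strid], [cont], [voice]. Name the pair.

ɥ, j

Both /ɥ/ and /j/ are [−nasal], [+dorsal], [−lateral], [−strident], [+continuant], [+voice]. Since the list omits [labial] and [round] — which do distinguish the labial-palatal glide from the palatal glide — this pair collapses; all other pairs remain distinct.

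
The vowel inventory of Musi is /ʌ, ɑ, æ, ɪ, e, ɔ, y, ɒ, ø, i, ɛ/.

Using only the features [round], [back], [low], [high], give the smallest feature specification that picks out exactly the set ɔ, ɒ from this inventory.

[+back, +round]

/ɔ, ɒ/ are all [+back], [+round], and no other segment in the inventory matches both values. Dropping any one of them over-generates: [+round] alone would also admit /y, ø/; [+back] alone would also admit /ʌ, ɑ/. No other single listed feature picks out exactly this set either, so fewer than two features will not do.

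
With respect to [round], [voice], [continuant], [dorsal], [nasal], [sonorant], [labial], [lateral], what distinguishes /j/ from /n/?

[nasal], [continuant], [dorsal]

/j/ (palatal glide) and /n/ (alveolar nasal) agree on [−round], [+voice], [+sonorant], [−labial], [−lateral]. They differ on [nasal] (/j/ [−], /n/ [+]), [continuant] (/j/ [+], /n/ [−]), [dorsal] (/j/ [+], /n/ [−]).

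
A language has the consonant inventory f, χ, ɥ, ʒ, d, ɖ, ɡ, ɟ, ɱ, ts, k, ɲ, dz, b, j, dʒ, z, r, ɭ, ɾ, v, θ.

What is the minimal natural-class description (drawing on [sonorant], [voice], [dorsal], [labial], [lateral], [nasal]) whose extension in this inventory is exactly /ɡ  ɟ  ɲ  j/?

The class [+voice], [-labial], [+dorsal] has exactly /ɡ, ɟ, ɲ, j/ as its extension in this inventory. No smaller conjunction from the listed features achieves this: [-labial, +dorsal] alone would also admit /χ, k/; [+voice, +dorsal] alone would also admit /ɥ/; [+voice, -labial] alone would also admit /ʒ, d, ɖ, dz, …/; and checking the remaining two-feature bundles turns up none with this extension.

[+voice, -labial, +dorsal]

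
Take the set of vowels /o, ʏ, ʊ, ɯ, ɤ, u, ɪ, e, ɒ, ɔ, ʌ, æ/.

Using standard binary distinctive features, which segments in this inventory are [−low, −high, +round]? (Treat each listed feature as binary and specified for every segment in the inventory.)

o, ɔ

Eliminate segments failing any feature: /ʏ, ʊ, ɯ, u, ɪ/ are [+high]; /ɤ, e, ʌ/ are [−round]; /ɒ, æ/ are [+low]. The remaining /o, ɔ/ satisfy [−low], [−high], [+round].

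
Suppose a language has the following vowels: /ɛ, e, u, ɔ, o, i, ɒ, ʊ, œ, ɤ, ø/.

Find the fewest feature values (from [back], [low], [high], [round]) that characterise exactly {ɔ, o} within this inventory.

[-high, -low, +back, +round]

Every target segment is [-high], [-low], [+back], [+round]; each remaining inventory member fails at least one of these. Each conjunct is needed — [-low, +back, +round] alone would also admit /u, ʊ/; [-high, +back, +round] alone would also admit /ɒ/; [-high, -low, +round] alone would also admit /œ, ø/; [-high, -low, +back] alone would also admit /ɤ/ — and no other combination of three listed features has exactly this extension, so four is the minimum.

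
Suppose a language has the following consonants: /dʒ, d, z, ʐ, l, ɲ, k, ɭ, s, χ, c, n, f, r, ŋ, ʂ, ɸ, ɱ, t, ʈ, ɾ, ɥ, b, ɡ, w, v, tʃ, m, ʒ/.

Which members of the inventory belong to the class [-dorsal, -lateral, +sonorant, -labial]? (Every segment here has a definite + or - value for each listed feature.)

Among the inventory, the [-dorsal] segments are /dʒ, d, z, ʐ, l, ɭ, s, n, f, r, ʂ, ɸ, ɱ, t, ʈ, ɾ, b, v, tʃ, m, ʒ/.
Among these, [-lateral] gives /dʒ, d, z, ʐ, s, n, f, r, ʂ, ɸ, ɱ, t, ʈ, ɾ, b, v, tʃ, m, ʒ/.
Among these, [+sonorant] gives /n, r, ɱ, ɾ, m/.
Within that set, [-labial] leaves /n, r, ɾ/.

n, r, ɾ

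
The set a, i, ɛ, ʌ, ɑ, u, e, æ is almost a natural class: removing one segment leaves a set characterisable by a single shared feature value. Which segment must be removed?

The remaining segments after removing /u/ share [-round]; /u/ (high back rounded tense vowel) is [+round]. For every other candidate removal, the leftover set fails to share any single feature value that the removed segment lacks.

u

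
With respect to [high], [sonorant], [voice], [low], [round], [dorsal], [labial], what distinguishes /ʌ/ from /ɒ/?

[labial], [round], [low]

/ʌ/ (mid back unrounded lax vowel) and /ɒ/ (low back rounded vowel) agree on [−high], [+sonorant], [+voice], [+dorsal]. They differ on [labial] (/ʌ/ [−], /ɒ/ [+]), [round] (/ʌ/ [−], /ɒ/ [+]), [low] (/ʌ/ [−], /ɒ/ [+]).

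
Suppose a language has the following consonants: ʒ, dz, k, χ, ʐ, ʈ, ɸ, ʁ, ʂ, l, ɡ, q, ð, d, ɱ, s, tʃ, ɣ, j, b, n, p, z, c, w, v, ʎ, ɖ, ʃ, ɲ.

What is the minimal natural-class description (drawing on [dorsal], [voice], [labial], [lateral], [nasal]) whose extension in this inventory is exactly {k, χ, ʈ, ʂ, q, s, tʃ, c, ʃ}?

/k, χ, ʈ, ʂ, q, s, tʃ, c, ʃ/ are all [−voice], [−labial], and no other segment in the inventory matches both values. Dropping any one of them over-generates: [−labial] alone would also admit /ʒ, dz, ʐ, ʁ, …/; [−voice] alone would also admit /ɸ, p/. No other single listed feature picks out exactly this set either, so fewer than two features will not do.

[−voice, −labial]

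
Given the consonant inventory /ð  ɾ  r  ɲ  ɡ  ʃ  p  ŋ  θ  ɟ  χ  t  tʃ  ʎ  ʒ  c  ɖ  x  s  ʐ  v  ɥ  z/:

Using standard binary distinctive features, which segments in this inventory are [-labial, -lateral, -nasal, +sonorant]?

The [-labial] segments are /ð, ɾ, r, ɲ, ɡ, ʃ, ŋ, θ, ɟ, χ, t, tʃ, ʎ, ʒ, c, ɖ, x, s, ʐ, z/.
Then [-lateral] gives /ð, ɾ, r, ɲ, ɡ, ʃ, ŋ, θ, ɟ, χ, t, tʃ, ʒ, c, ɖ, x, s, ʐ, z/.
Among these, [-nasal] gives /ð, ɾ, r, ɡ, ʃ, θ, ɟ, χ, t, tʃ, ʒ, c, ɖ, x, s, ʐ, z/.
Among these, [+sonorant] leaves /ɾ, r/.

ɾ, r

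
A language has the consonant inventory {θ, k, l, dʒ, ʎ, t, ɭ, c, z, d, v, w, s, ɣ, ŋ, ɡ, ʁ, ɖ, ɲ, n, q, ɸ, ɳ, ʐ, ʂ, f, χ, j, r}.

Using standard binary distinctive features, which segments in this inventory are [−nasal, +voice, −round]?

Checking each segment against [−nasal], [+voice], [−round]: /l/ (alveolar lateral approximant), /dʒ/ (voiced postalveolar affricate), /ʎ/ (palatal lateral approximant), /ɭ/ (retroflex lateral approximant), /z/ (voiced alveolar fricative), /d/ (voiced alveolar stop), among others, satisfy every feature; every other segment in the inventory fails at least one.

l, dʒ, ʎ, ɭ, z, d, v, ɣ, ɡ, ʁ, ɖ, ʐ, j, r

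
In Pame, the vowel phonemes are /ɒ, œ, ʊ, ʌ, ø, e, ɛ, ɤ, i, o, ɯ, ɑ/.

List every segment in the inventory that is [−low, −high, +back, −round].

Checking each segment against [−low], [−high], [+back], [−round]: /ʌ/ (mid back unrounded lax vowel), /ɤ/ (mid back unrounded tense vowel) satisfy every feature; every other segment in the inventory fails at least one.

ʌ, ɤ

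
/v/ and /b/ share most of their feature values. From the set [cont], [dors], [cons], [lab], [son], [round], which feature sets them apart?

The two segments share [−dorsal], [+consonantal], [+labial], [−sonorant], [−round]. The only feature from the list on which they differ: /v/ is [+continuant] while /b/ is [−continuant].

[continuant]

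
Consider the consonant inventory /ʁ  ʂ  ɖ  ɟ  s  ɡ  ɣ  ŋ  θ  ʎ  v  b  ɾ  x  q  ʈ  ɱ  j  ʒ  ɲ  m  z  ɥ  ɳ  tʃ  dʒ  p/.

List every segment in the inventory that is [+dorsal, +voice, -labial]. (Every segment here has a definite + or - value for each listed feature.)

ʁ, ɟ, ɡ, ɣ, ŋ, ʎ, j, ɲ

Eliminate segments failing any feature: /ʂ, ɖ, s, θ, v, b, ɾ, ʈ, ɱ, ʒ, m, z, ɳ, tʃ, dʒ, p/ are [-dorsal]; /x, q/ are [-voice]; /ɥ/ is [+labial]. The remaining /ʁ, ɟ, ɡ, ɣ, ŋ, ʎ, j, ɲ/ satisfy [+dorsal], [+voice], [-labial].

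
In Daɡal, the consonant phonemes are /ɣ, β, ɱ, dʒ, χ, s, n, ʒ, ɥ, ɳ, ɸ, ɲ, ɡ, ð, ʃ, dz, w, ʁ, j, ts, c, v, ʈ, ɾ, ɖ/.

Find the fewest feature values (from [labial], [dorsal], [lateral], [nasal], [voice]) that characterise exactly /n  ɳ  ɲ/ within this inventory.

/n, ɳ, ɲ/ are all [+nasal], [−labial], and no other segment in the inventory matches both values. Dropping any one of them over-generates: [−labial] alone would also admit /ɣ, dʒ, χ, s, …/; [+nasal] alone would also admit /ɱ/. No other single listed feature picks out exactly this set either, so fewer than two features will not do.

[+nasal, −labial]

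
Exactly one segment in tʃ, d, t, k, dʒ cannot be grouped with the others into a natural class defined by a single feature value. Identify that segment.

[dorsal] (equivalently [coronal]) groups all but one: /t, dʒ, d, tʃ/ share [−dorsal] while /k/ (voiceless velar stop) alone is [+dorsal]. Removing any other segment would not leave a single-feature class that excludes it.

k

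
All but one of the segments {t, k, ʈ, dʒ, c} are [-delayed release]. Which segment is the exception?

/dʒ/ is the voiced postalveolar affricate, which is [+delayed release]; the rest — /k, ʈ, c, t/ — are [-delayed release].

dʒ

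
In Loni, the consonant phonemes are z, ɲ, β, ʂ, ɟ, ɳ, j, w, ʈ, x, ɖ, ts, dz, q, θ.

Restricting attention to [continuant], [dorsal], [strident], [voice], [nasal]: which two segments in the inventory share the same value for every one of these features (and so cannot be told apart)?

w, j

Both /w/ and /j/ are [+continuant], [+dorsal], [-strident], [+voice], [-nasal]. Since the list omits [labial], [round] and [back] — which do distinguish the labial-velar glide from the palatal glide — this pair collapses; all other pairs remain distinct.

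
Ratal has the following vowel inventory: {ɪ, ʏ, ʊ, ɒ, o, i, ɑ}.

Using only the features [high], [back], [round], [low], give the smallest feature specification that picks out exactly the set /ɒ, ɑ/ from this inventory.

Every target segment is [+low] and no other inventory member is, so one feature is enough.

[+low]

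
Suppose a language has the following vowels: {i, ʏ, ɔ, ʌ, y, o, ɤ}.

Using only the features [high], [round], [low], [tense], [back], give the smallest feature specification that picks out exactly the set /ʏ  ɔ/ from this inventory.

/ʏ, ɔ/ are all [+round], [−tense], and no other segment in the inventory matches both values. Dropping any one of them over-generates: [−tense] alone would also admit /ʌ/; [+round] alone would also admit /y, o/. No other single listed feature picks out exactly this set either, so fewer than two features will not do.

[+round, −tense]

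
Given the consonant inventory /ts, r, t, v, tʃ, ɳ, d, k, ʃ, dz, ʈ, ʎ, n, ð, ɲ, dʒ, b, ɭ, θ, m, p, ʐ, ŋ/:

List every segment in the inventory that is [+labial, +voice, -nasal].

v, b

Checking each segment against [+labial], [+voice], [-nasal]: /v/ (voiced labiodental fricative), /b/ (voiced bilabial stop) satisfy every feature; every other segment in the inventory fails at least one.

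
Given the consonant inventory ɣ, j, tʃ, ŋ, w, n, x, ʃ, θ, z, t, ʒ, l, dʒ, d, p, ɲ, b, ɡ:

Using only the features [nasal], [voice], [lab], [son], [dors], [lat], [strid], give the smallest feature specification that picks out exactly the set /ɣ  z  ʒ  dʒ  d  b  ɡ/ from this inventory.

Every target segment is [−sonorant], [+voice]; each remaining inventory member fails at least one of these. Each conjunct is needed — [+voice] alone would also admit /j, ŋ, w, n, …/; [−sonorant] alone would also admit /tʃ, x, ʃ, θ, …/ — and no other single listed feature has exactly this extension, so two is the minimum.

[−son, +voice]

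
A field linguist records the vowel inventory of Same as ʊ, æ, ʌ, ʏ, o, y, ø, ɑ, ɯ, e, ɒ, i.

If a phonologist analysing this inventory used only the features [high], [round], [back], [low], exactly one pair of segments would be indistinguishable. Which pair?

ʏ, y

/ʏ/ (high front rounded lax vowel) and /y/ (high front rounded tense vowel) are both [+high], [+round], [−back], [−low], so none of the listed features separates them. (They do differ in [tense], which is not among the given features.) Every other pair in the inventory differs on at least one listed feature.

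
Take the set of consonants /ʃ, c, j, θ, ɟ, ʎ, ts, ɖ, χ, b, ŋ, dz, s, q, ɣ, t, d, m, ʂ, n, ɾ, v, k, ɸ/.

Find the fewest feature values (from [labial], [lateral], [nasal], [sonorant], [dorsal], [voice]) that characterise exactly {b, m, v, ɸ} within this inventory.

/b, m, v, ɸ/ are exactly the [+labial] segments in the inventory, so a single feature suffices.

[+labial]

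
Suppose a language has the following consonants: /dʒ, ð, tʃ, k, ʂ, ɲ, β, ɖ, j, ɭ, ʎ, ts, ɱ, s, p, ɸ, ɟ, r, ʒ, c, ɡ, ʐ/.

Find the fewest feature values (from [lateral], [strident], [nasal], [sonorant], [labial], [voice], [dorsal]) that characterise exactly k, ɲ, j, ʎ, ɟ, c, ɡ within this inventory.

[+dorsal]

/k, ɲ, j, ʎ, ɟ, c, ɡ/ are exactly the [+dorsal] segments in the inventory, so a single feature suffices.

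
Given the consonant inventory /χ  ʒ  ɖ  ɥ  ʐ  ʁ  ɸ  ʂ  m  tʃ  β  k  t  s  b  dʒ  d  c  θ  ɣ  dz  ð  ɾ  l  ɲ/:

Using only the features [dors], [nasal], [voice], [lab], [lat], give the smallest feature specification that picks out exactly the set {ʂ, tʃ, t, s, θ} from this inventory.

[-voice, -lab, -dors]

Every target segment is [-voice], [-labial], [-dorsal]; each remaining inventory member fails at least one of these. Each conjunct is needed — [-labial, -dorsal] alone would also admit /ʒ, ɖ, ʐ, dʒ, …/; [-voice, -dorsal] alone would also admit /ɸ/; [-voice, -labial] alone would also admit /χ, k, c/ — and no other combination of two listed features has exactly this extension, so three is the minimum.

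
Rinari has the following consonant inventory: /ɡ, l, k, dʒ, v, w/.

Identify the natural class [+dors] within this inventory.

The [+dorsal] segments here are /ɡ, k, w/; the remaining /l, dʒ, v/ are [-dorsal].

ɡ, k, w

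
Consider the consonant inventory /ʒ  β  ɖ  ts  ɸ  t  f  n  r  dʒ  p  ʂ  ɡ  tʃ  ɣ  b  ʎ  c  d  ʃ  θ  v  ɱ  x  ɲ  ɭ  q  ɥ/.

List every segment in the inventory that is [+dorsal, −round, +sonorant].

Checking each segment against [+dorsal], [−round], [+sonorant]: /ʎ/ (palatal lateral approximant), /ɲ/ (palatal nasal) satisfy every feature; every other segment in the inventory fails at least one.

ʎ, ɲ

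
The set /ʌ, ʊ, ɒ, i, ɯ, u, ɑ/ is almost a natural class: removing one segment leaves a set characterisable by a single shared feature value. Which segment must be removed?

/ʊ, ɑ, ɒ, ʌ, ɯ, u/ are all [+back], but /i/ (high front unrounded tense vowel) is [-back]. No other single segment can be removed to leave a set sharing one feature value that the removed segment lacks, so /i/ is the odd one out.

i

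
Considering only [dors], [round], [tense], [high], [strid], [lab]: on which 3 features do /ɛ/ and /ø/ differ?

The two segments share [+dorsal], [-high], [-strident]. The only features from the list on which they differ: /ɛ/ is [-labial] while /ø/ is [+labial]; /ɛ/ is [-round] while /ø/ is [+round]; /ɛ/ is [-tense] while /ø/ is [+tense].

[labial], [round], [tense]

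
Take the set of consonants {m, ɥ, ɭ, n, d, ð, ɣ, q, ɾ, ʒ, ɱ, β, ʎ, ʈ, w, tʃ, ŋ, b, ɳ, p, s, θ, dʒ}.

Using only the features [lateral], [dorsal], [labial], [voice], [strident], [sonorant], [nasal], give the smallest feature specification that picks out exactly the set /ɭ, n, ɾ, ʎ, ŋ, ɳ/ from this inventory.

[+sonorant, −labial]

/ɭ, n, ɾ, ʎ, ŋ, ɳ/ are all [+sonorant], [−labial], and no other segment in the inventory matches both values. Dropping any one of them over-generates: [−labial] alone would also admit /d, ð, ɣ, q, …/; [+sonorant] alone would also admit /m, ɥ, ɱ, w/. No other single listed feature picks out exactly this set either, so fewer than two features will not do.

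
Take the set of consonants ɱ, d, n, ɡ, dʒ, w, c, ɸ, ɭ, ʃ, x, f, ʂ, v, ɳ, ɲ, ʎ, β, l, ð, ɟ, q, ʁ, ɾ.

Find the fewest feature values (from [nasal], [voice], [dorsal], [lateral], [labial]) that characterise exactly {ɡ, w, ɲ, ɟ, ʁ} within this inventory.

[+voice, -lateral, +dorsal]

Every target segment is [+voice], [-lateral], [+dorsal]; each remaining inventory member fails at least one of these. Each conjunct is needed — [-lateral, +dorsal] alone would also admit /c, x, q/; [+voice, +dorsal] alone would also admit /ʎ/; [+voice, -lateral] alone would also admit /ɱ, d, n, dʒ, …/ — and no other combination of two listed features has exactly this extension, so three is the minimum.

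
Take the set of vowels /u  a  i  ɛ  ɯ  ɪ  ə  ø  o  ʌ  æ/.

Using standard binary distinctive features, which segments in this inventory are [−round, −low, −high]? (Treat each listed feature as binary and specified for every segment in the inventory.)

ɛ, ə, ʌ

Eliminate segments failing any feature: /u, ø, o/ are [+round]; /a, æ/ are [+low]; /i, ɯ, ɪ/ are [+high]. The remaining /ɛ, ə, ʌ/ satisfy [−round], [−low], [−high].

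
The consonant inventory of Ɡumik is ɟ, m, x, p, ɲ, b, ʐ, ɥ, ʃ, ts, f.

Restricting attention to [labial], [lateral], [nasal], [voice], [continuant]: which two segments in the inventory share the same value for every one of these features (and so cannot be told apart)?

/ʃ/ (voiceless postalveolar fricative) and /x/ (voiceless velar fricative) are both [−labial], [−lateral], [−nasal], [−voice], [+continuant], so none of the listed features separates them. (They do differ in [strident], [coronal] and [dorsal], which are not among the given features.) Every other pair in the inventory differs on at least one listed feature.

ʃ, x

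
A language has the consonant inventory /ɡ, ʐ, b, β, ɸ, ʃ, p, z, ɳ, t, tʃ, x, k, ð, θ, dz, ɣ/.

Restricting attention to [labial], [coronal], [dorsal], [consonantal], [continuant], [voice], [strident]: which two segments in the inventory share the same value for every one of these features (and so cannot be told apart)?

Both /z/ and /ʐ/ are [−labial], [+coronal], [−dorsal], [+consonantal], [+continuant], [+voice], [+strident]. Since the list omits [anterior] — which does distinguish the voiced alveolar fricative from the voiced retroflex fricative — this pair collapses; all other pairs remain distinct.

z, ʐ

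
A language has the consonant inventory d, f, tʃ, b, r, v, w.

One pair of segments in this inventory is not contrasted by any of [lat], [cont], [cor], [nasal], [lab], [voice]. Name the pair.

w, v

/w/ (labial-velar glide) and /v/ (voiced labiodental fricative) are both [-lateral], [+continuant], [-coronal], [-nasal], [+labial], [+voice], so none of the listed features separates them. (They do differ in [sonorant], [round] and [dorsal], which are not among the given features.) Every other pair in the inventory differs on at least one listed feature.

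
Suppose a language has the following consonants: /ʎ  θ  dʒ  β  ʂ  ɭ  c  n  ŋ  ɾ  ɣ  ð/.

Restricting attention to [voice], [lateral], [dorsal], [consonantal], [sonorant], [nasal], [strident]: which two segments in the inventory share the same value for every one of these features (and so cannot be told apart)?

On the given features, /β/ and /ð/ have an identical profile: [+voice], [-lateral], [-dorsal], [+consonantal], [-sonorant], [-nasal], [-strident]. No other two segments in the inventory coincide on all 7 features. (They do differ in [labial] and [coronal], which are not among the given features.)

β, ð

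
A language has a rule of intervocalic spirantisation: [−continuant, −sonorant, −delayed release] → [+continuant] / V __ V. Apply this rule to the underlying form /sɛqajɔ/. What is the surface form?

/q/ satisfies [−continuant, −sonorant, −delayed release] and sits in V __ V. The [+continuant] counterpart of the voiceless uvular stop is /χ/. Other segments in /sɛqajɔ/ either fail the structural description or are not in the environment, so the surface form is [sɛχajɔ].

[sɛχajɔ]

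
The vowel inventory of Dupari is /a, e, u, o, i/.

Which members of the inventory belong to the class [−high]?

The feature [high] marks segments produced with the tongue body raised. In this inventory /a, e, o/ lack that property, so they are [−high]; /u, i/ are [+high].

a, e, o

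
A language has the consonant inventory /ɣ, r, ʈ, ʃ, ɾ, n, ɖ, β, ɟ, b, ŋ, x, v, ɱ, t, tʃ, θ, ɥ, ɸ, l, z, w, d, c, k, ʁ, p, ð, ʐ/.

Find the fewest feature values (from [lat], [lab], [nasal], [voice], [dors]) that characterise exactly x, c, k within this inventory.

[−voice, +dors]

Every target segment is [−voice], [+dorsal]; each remaining inventory member fails at least one of these. Each conjunct is needed — [+dorsal] alone would also admit /ɣ, ɟ, ŋ, ɥ, …/; [−voice] alone would also admit /ʈ, ʃ, t, tʃ, …/ — and no other single listed feature has exactly this extension, so two is the minimum.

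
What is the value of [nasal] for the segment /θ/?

[-nasal]

/θ/ is the voiceless dental fricative, hence [-nasal].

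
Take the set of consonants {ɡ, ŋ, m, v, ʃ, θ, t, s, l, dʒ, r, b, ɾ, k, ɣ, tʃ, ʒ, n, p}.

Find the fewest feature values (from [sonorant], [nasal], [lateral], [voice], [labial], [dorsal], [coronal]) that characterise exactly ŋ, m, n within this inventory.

Every target segment is [+nasal] and no other inventory member is, so one feature is enough.

[+nasal]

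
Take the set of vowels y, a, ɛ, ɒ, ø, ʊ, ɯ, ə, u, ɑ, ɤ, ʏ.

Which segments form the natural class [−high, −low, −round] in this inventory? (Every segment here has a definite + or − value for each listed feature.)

ɛ, ə, ɤ

Among the inventory, the [−high] segments are /a, ɛ, ɒ, ø, ə, ɑ, ɤ/.
Then [−low] gives /ɛ, ø, ə, ɤ/.
Among these, [−round] leaves /ɛ, ə, ɤ/.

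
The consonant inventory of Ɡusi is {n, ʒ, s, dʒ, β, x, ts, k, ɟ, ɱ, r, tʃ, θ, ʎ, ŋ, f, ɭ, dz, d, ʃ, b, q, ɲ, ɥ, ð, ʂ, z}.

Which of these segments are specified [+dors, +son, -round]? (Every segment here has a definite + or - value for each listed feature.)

ʎ, ŋ, ɲ

First, the [+dorsal] segments are /x, k, ɟ, ʎ, ŋ, q, ɲ, ɥ/.
Intersecting with [+sonorant] gives /ʎ, ŋ, ɲ, ɥ/.
Then [-round] leaves /ʎ, ŋ, ɲ/.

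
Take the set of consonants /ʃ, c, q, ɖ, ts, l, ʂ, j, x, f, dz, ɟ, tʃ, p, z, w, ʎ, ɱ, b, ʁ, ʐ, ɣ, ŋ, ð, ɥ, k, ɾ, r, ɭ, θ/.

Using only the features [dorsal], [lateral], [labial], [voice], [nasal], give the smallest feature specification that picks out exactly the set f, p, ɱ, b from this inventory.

[+labial, -dorsal]

/f, p, ɱ, b/ are all [+labial], [-dorsal], and no other segment in the inventory matches both values. Dropping any one of them over-generates: [-dorsal] alone would also admit /ʃ, ɖ, ts, l, …/; [+labial] alone would also admit /w, ɥ/. No other single listed feature picks out exactly this set either, so fewer than two features will not do.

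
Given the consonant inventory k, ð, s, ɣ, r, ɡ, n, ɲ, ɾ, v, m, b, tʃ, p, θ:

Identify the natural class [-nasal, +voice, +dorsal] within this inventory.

ɣ, ɡ

Eliminate segments failing any feature: /k, s, tʃ, p, θ/ are [-voice]; /ð, r, ɾ, v, b/ are [-dorsal]; /n, ɲ, m/ are [+nasal]. The remaining /ɣ, ɡ/ satisfy [-nasal], [+voice], [+dorsal].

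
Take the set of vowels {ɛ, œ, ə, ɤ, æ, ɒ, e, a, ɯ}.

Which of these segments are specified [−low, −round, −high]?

ɛ, ə, ɤ, e

Eliminate segments failing any feature: /œ/ is [+round]; /æ, ɒ, a/ are [+low]; /ɯ/ is [+high]. The remaining /ɛ, ə, ɤ, e/ satisfy [−low], [−round], [−high].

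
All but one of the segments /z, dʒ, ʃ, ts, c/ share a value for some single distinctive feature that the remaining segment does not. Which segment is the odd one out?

/ʃ, z, dʒ, ts/ are all [+strident], but /c/ (voiceless palatal stop) is [−strident]. No other single segment can be removed to leave a set sharing one feature value that the removed segment lacks, so /c/ is the odd one out.

c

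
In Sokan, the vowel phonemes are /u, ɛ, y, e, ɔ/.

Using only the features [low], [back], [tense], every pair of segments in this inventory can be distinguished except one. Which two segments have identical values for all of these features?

Both /e/ and /y/ are [−low], [−back], [+tense]. Since the list omits [labial], [round] and [high] — which do distinguish the mid front unrounded tense vowel from the high front rounded tense vowel — this pair collapses; all other pairs remain distinct.

e, y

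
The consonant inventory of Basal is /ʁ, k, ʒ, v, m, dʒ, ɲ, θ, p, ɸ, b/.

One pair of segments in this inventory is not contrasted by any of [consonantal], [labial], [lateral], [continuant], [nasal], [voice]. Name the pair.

ʁ, ʒ

/ʁ/ (voiced uvular fricative) and /ʒ/ (voiced postalveolar fricative) are both [+consonantal], [−labial], [−lateral], [+continuant], [−nasal], [+voice], so none of the listed features separates them. (They do differ in [coronal] and [dorsal], which are not among the given features.) Every other pair in the inventory differs on at least one listed feature.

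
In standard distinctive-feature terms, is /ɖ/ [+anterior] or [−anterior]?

As the voiced retroflex stop, /ɖ/ is [−anterior].

[−anterior]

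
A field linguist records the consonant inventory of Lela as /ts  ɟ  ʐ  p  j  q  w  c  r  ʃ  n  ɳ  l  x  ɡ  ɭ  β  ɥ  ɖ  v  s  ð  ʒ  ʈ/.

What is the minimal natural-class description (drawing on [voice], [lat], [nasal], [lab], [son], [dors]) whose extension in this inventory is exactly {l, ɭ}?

[+lat]

/l, ɭ/ are exactly the [+lateral] segments in the inventory, so a single feature suffices.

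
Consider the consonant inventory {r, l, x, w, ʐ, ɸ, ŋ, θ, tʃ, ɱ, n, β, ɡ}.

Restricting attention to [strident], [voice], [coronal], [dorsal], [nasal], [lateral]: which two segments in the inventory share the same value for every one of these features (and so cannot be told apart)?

/ɡ/ (voiced velar stop) and /w/ (labial-velar glide) are both [−strident], [+voice], [−coronal], [+dorsal], [−nasal], [−lateral], so none of the listed features separates them. (They do differ in [sonorant], [continuant], [labial] and [round], which are not among the given features.) Every other pair in the inventory differs on at least one listed feature.

ɡ, w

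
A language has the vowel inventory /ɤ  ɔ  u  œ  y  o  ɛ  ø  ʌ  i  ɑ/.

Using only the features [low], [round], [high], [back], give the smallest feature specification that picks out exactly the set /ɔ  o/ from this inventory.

[-high, +back, +round]

Every target segment is [-high], [+back], [+round]; each remaining inventory member fails at least one of these. Each conjunct is needed — [+back, +round] alone would also admit /u/; [-high, +round] alone would also admit /œ, ø/; [-high, +back] alone would also admit /ɤ, ʌ, ɑ/ — and no other combination of two listed features has exactly this extension, so three is the minimum.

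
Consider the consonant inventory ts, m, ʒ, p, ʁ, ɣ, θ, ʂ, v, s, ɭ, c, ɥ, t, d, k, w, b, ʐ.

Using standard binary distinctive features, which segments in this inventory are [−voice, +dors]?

c, k

Eliminate segments failing any feature: /ts, p, θ, ʂ, s, t/ are [−dorsal]; /m, ʒ, ʁ, ɣ, v, ɭ, ɥ, d, w, b, ʐ/ are [+voice]. The remaining /c, k/ satisfy [−voice], [+dorsal].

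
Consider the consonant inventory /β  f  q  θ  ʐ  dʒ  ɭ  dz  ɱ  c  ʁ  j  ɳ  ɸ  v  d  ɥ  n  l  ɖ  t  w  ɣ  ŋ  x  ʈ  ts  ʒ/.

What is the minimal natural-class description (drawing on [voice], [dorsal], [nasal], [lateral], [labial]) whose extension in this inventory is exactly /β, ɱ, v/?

[+voice, +labial, -dorsal]

Every target segment is [+voice], [+labial], [-dorsal]; each remaining inventory member fails at least one of these. Each conjunct is needed — [+labial, -dorsal] alone would also admit /f, ɸ/; [+voice, -dorsal] alone would also admit /ʐ, dʒ, ɭ, dz, …/; [+voice, +labial] alone would also admit /ɥ, w/ — and no other combination of two listed features has exactly this extension, so three is the minimum.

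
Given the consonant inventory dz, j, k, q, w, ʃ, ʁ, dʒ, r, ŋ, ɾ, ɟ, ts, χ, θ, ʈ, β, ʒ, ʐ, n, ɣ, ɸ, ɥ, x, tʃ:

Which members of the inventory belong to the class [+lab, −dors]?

Eliminate segments failing any feature: /dz, j, k, q, ʃ, ʁ, dʒ, r, ŋ, ɾ, ɟ, ts, χ, θ, ʈ, ʒ, ʐ, n, ɣ, x, tʃ/ are [−labial]; /w, ɥ/ are [+dorsal]. The remaining /β, ɸ/ satisfy [+labial], [−dorsal].

β, ɸ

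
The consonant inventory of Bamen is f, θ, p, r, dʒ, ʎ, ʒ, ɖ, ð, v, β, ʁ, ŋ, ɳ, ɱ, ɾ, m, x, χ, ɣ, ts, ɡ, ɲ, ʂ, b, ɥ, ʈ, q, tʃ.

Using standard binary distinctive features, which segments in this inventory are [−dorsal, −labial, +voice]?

Eliminate segments failing any feature: /f, p, v, β, ɱ, m, b/ are [+labial]; /θ, ts, ʂ, ʈ, tʃ/ are [−voice]; /ʎ, ʁ, ŋ, x, χ, ɣ, ɡ, ɲ, ɥ, q/ are [+dorsal]. The remaining /r, dʒ, ʒ, ɖ, ð, ɳ, ɾ/ satisfy [−dorsal], [−labial], [+voice].

r, dʒ, ʒ, ɖ, ð, ɳ, ɾ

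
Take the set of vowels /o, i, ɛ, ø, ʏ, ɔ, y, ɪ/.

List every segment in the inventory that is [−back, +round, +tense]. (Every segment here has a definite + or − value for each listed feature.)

The [−back] segments are /i, ɛ, ø, ʏ, y, ɪ/.
Then [+round] gives /ø, ʏ, y/.
Of those, [+tense] leaves /ø, y/.

ø, y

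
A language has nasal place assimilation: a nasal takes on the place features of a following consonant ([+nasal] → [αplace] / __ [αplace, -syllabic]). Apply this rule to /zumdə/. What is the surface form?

[zundə]

/m/ sits before the [+coronal] consonant /d/, so it takes on [+coronal] and surfaces as /n/. The rest of the form is unaffected: [zundə].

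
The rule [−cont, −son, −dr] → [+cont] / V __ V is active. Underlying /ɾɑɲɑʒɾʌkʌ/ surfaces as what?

[ɾɑɲɑʒɾʌxʌ]

Only /k/ occurs between two vowels (/ʌ/ __ /ʌ/) and matches the structural description. It is a voiceless velar stop, so [−cont, −son, −dr] holds; changing it to [+continuant] with all other features held fixed yields /x/ (voiceless velar fricative). No other segment meets both the structural description and the environment, so the output is [ɾɑɲɑʒɾʌxʌ].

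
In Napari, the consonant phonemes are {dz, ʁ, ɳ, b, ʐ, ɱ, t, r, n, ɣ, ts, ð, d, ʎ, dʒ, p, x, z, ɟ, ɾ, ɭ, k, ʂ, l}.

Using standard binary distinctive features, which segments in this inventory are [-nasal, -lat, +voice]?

Eliminate segments failing any feature: /ɳ, ɱ, n/ are [+nasal]; /t, ts, p, x, k, ʂ/ are [-voice]; /ʎ, ɭ, l/ are [+lateral]. The remaining /dz, ʁ, b, ʐ, r, ɣ, ð, d, dʒ, z, ɟ, ɾ/ satisfy [-nasal], [-lateral], [+voice].

dz, ʁ, b, ʐ, r, ɣ, ð, d, dʒ, z, ɟ, ɾ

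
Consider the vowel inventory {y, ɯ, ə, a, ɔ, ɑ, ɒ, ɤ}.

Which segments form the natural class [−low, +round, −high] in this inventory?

ɔ

Among the inventory, the [−low] segments are /y, ɯ, ə, ɔ, ɤ/.
Intersecting with [+round] gives /y, ɔ/.
Of those, [−high] leaves /ɔ/.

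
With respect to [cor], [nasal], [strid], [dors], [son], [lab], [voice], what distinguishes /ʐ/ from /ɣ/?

/ʐ/ is the voiced retroflex fricative and /ɣ/ is the voiced velar fricative. Both are [−nasal], [−sonorant], [−labial], [+voice]. /ʐ/ is [+strident] while /ɣ/ is [−strident]; /ʐ/ is [+coronal] while /ɣ/ is [−coronal]; /ʐ/ is [−dorsal] while /ɣ/ is [+dorsal], so the distinguishing features are [strident], [coronal], [dorsal].

[strident], [coronal], [dorsal]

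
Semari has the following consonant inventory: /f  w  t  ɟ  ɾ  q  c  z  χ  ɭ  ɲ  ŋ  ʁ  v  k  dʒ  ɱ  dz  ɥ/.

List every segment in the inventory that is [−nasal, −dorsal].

Among the inventory, the [−nasal] segments are /f, w, t, ɟ, ɾ, q, c, z, χ, ɭ, ʁ, v, k, dʒ, dz, ɥ/.
Within that set, [−dorsal] leaves /f, t, ɾ, z, ɭ, v, dʒ, dz/.

f, t, ɾ, z, ɭ, v, dʒ, dz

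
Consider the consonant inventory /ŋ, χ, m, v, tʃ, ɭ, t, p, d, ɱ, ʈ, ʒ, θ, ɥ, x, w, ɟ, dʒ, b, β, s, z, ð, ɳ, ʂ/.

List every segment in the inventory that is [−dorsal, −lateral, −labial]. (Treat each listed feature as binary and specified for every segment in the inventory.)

First, the [−dorsal] segments are /m, v, tʃ, ɭ, t, p, d, ɱ, ʈ, ʒ, θ, dʒ, b, β, s, z, ð, ɳ, ʂ/.
Among these, [−lateral] gives /m, v, tʃ, t, p, d, ɱ, ʈ, ʒ, θ, dʒ, b, β, s, z, ð, ɳ, ʂ/.
Among these, [−labial] leaves /tʃ, t, d, ʈ, ʒ, θ, dʒ, s, z, ð, ɳ, ʂ/.

tʃ, t, d, ʈ, ʒ, θ, dʒ, s, z, ð, ɳ, ʂ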